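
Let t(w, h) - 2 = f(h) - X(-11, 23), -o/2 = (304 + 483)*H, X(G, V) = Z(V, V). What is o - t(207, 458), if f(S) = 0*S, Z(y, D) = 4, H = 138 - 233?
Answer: 149532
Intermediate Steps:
H = -95
X(G, V) = 4
f(S) = 0
o = 149530 (o = -2*(304 + 483)*(-95) = -1574*(-95) = -2*(-74765) = 149530)
t(w, h) = -2 (t(w, h) = 2 + (0 - 1*4) = 2 + (0 - 4) = 2 - 4 = -2)
o - t(207, 458) = 149530 - 1*(-2) = 149530 + 2 = 149532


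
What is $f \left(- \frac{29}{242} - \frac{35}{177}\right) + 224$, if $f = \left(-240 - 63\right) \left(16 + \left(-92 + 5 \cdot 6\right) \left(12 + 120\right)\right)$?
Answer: $- \frac{5609420716}{7139} \approx -7.8574 \cdot 10^{5}$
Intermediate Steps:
$f = 2474904$ ($f = - 303 \left(16 + \left(-92 + 30\right) 132\right) = - 303 \left(16 - 8184\right) = \left(-303\right) \left(-8168\right) = 2474904$)
$f \left(- \frac{29}{242} - \frac{35}{177}\right) + 224 = 2474904 \left(- \frac{29}{242} - \frac{35}{177}\right) + 224 = 2474904 \left(- \frac{13603}{42834}\right) + 224 = - \frac{5611019852}{7139} + 224 = - \frac{5609420716}{7139}$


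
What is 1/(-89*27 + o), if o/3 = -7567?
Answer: -1/25104 ≈ -3.9834e-5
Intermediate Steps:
o = -22701 (o = 3*(-7567) = -22701)
1/(-89*27 + o) = 1/(-89*27 - 22701) = 1/(-2403 - 22701) = 1/(-25104) = -1/25104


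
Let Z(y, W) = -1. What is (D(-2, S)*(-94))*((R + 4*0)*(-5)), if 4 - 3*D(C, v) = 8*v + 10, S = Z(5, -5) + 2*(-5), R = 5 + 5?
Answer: 385400/3 ≈ 1.2847e+5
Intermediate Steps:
R = 10
S = -11 (S = -1 + 2*(-5) = -1 - 10 = -11)
D(C, v) = -2 - 8*v/3 (D(C, v) = 4/3 - (8*v + 10)/3 = 4/3 - (10 + 8*v)/3 = 4/3 + (-10/3 - 8*v/3) = -2 - 8*v/3)
(D(-2, S)*(-94))*((R + 4*0)*(-5)) = ((-2 - 8/3*(-11))*(-94))*((10 + 4*0)*(-5)) = ((-2 + 88/3)*(-94))*((10 + 0)*(-5)) = ((82/3)*(-94))*(10*(-5)) = -7708/3*(-50) = 385400/3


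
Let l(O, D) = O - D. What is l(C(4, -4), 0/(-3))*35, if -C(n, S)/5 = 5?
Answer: -875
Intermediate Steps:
C(n, S) = -25 (C(n, S) = -5*5 = -25)
l(C(4, -4), 0/(-3))*35 = (-25 - 0/(-3))*35 = (-25 - 0*(-1)/3)*35 = (-25 - 1*0)*35 = (-25 + 0)*35 = -25*35 = -875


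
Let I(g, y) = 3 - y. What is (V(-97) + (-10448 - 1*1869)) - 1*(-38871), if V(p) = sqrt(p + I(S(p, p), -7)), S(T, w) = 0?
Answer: 26554 + I*sqrt(87) ≈ 26554.0 + 9.3274*I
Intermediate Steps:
V(p) = sqrt(10 + p) (V(p) = sqrt(p + (3 - 1*(-7))) = sqrt(p + (3 + 7)) = sqrt(p + 10) = sqrt(10 + p))
(V(-97) + (-10448 - 1*1869)) - 1*(-38871) = (sqrt(10 - 97) + (-10448 - 1*1869)) - 1*(-38871) = (sqrt(-87) + (-10448 - 1869)) + 38871 = (I*sqrt(87) - 12317) + 38871 = (-12317 + I*sqrt(87)) + 38871 = 26554 + I*sqrt(87)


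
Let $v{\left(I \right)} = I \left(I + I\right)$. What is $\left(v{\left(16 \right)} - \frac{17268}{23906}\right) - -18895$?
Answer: $\frac{231963237}{11953} \approx 19406.0$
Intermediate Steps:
$v{\left(I \right)} = 2 I^{2}$ ($v{\left(I \right)} = I 2 I = 2 I^{2}$)
$\left(v{\left(16 \right)} - \frac{17268}{23906}\right) - -18895 = \left(2 \cdot 16^{2} - \frac{17268}{23906}\right) - -18895 = \left(2 \cdot 256 - \frac{8634}{11953}\right) + 18895 = \left(512 - \frac{8634}{11953}\right) + 18895 = \frac{6111302}{11953} + 18895 = \frac{231963237}{11953}$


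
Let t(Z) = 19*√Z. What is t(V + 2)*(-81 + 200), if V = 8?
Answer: 2261*√10 ≈ 7149.9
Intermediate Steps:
t(V + 2)*(-81 + 200) = (19*√(8 + 2))*(-81 + 200) = (19*√10)*119 = 2261*√10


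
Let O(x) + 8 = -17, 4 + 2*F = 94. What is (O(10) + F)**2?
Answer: 400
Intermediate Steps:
F = 45 (F = -2 + (1/2)*94 = -2 + 47 = 45)
O(x) = -25 (O(x) = -8 - 17 = -25)
(O(10) + F)**2 = (-25 + 45)**2 = 20**2 = 400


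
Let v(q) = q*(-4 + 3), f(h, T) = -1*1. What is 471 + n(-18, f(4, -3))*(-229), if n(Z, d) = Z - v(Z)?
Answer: 8715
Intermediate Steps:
f(h, T) = -1
v(q) = -q (v(q) = q*(-1) = -q)
n(Z, d) = 2*Z (n(Z, d) = Z - (-1)*Z = Z + Z = 2*Z)
471 + n(-18, f(4, -3))*(-229) = 471 + (2*(-18))*(-229) = 471 - 36*(-229) = 471 + 8244 = 8715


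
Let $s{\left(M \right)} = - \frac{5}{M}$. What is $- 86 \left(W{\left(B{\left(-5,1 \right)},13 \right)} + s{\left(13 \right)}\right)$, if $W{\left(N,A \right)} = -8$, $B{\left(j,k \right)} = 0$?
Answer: $\frac{9374}{13} \approx 721.08$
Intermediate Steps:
$- 86 \left(W{\left(B{\left(-5,1 \right)},13 \right)} + s{\left(13 \right)}\right) = - 86 \left(-8 - \frac{5}{13}\right) = \left(-86\right) \left(- \frac{109}{13}\right) = \frac{9374}{13}$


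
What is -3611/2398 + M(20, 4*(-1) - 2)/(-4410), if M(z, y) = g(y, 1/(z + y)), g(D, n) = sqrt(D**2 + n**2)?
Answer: -3611/2398 - sqrt(7057)/61740 ≈ -1.5072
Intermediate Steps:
M(z, y) = sqrt(y**2 + (y + z)**(-2)) (M(z, y) = sqrt(y**2 + (1/(z + y))**2) = sqrt(y**2 + (1/(y + z))**2) = sqrt(y**2 + (y + z)**(-2)))
-3611/2398 + M(20, 4*(-1) - 2)/(-4410) = -3611/2398 + sqrt((4*(-1) - 2)**2 + ((4*(-1) - 2) + 20)**(-2))/(-4410) = -3611*1/2398 + sqrt((-4 - 2)**2 + ((-4 - 2) + 20)**(-2))*(-1/4410) = -3611/2398 + sqrt((-6)**2 + (-6 + 20)**(-2))*(-1/4410) = -3611/2398 + sqrt(36 + 14**(-2))*(-1/4410) = -3611/2398 + sqrt(36 + 1/196)*(-1/4410) = -3611/2398 + sqrt(7057/196)*(-1/4410) = -3611/2398 + (sqrt(7057)/14)*(-1/4410) = -3611/2398 - sqrt(7057)/61740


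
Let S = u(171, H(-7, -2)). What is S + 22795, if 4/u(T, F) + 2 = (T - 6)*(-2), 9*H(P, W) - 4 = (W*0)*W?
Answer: 1891984/83 ≈ 22795.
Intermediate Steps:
H(P, W) = 4/9 (H(P, W) = 4/9 + ((W*0)*W)/9 = 4/9 + (0*W)/9 = 4/9 + (⅑)*0 = 4/9 + 0 = 4/9)
u(T, F) = 4/(10 - 2*T) (u(T, F) = 4/(-2 + (T - 6)*(-2)) = 4/(-2 + (-6 + T)*(-2)) = 4/(-2 + (12 - 2*T)) = 4/(10 - 2*T))
S = -1/83 (S = -2/(-5 + 171) = -2/166 = -2*1/166 = -1/83 ≈ -0.012048)
S + 22795 = -1/83 + 22795 = 1891984/83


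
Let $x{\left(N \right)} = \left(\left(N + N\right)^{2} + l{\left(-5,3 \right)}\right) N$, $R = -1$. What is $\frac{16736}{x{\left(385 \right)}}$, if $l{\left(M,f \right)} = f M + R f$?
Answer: $\frac{8368}{114129785} \approx 7.332 \cdot 10^{-5}$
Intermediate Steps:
$l{\left(M,f \right)} = - f + M f$ ($l{\left(M,f \right)} = f M - f = M f - f = - f + M f$)
$x{\left(N \right)} = N \left(-18 + 4 N^{2}\right)$ ($x{\left(N \right)} = \left(\left(N + N\right)^{2} + 3 \left(-1 - 5\right)\right) N = \left(\left(2 N\right)^{2} + 3 \left(-6\right)\right) N = \left(4 N^{2} - 18\right) N = \left(-18 + 4 N^{2}\right) N = N \left(-18 + 4 N^{2}\right)$)
$\frac{16736}{x{\left(385 \right)}} = \frac{16736}{\left(-18\right) 385 + 4 \cdot 385^{3}} = \frac{16736}{-6930 + 4 \cdot 57066625} = \frac{16736}{-6930 + 228266500} = \frac{16736}{228259570} = 16736 \cdot \frac{1}{228259570} = \frac{8368}{114129785}$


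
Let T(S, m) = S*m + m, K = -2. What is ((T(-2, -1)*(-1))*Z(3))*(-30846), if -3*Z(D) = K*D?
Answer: 61692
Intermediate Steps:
Z(D) = 2*D/3 (Z(D) = -(-2)*D/3 = 2*D/3)
T(S, m) = m + S*m
((T(-2, -1)*(-1))*Z(3))*(-30846) = ((-(1 - 2)*(-1))*((2/3)*3))*(-30846) = ((-1*(-1)*(-1))*2)*(-30846) = ((1*(-1))*2)*(-30846) = -1*2*(-30846) = -2*(-30846) = 61692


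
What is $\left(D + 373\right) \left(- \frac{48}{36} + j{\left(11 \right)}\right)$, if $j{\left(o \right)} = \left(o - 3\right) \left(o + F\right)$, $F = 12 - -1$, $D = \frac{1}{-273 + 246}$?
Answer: $\frac{5760040}{81} \approx 71112.0$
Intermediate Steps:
$D = - \frac{1}{27}$ ($D = \frac{1}{-27} = - \frac{1}{27} \approx -0.037037$)
$F = 13$ ($F = 12 + 1 = 13$)
$j{\left(o \right)} = \left(-3 + o\right) \left(13 + o\right)$ ($j{\left(o \right)} = \left(o - 3\right) \left(o + 13\right) = \left(-3 + o\right) \left(13 + o\right)$)
$\left(D + 373\right) \left(- \frac{48}{36} + j{\left(11 \right)}\right) = \left(- \frac{1}{27} + 373\right) \left(- \frac{48}{36} + \left(-39 + 11^{2} + 10 \cdot 11\right)\right) = \frac{10070 \left(\left(-48\right) \frac{1}{36} + \left(-39 + 121 + 110\right)\right)}{27} = \frac{10070 \left(- \frac{4}{3} + 192\right)}{27} = \frac{10070}{27} \cdot \frac{572}{3} = \frac{5760040}{81}$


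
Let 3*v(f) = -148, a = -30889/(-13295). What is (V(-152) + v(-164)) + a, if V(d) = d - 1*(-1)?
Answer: -7897628/39885 ≈ -198.01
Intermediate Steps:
a = 30889/13295 (a = -30889*(-1/13295) = 30889/13295 ≈ 2.3234)
V(d) = 1 + d (V(d) = d + 1 = 1 + d)
v(f) = -148/3 (v(f) = (⅓)*(-148) = -148/3)
(V(-152) + v(-164)) + a = ((1 - 152) - 148/3) + 30889/13295 = (-151 - 148/3) + 30889/13295 = -601/3 + 30889/13295 = -7897628/39885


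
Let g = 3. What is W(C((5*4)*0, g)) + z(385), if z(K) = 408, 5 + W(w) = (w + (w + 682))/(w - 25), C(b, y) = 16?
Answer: 971/3 ≈ 323.67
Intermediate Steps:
W(w) = -5 + (682 + 2*w)/(-25 + w) (W(w) = -5 + (w + (w + 682))/(w - 25) = -5 + (w + (682 + w))/(-25 + w) = -5 + (682 + 2*w)/(-25 + w))
W(C((5*4)*0, g)) + z(385) = 3*(269 - 1*16)/(-25 + 16) + 408 = 3*(269 - 16)/(-9) + 408 = 3*(-⅑)*253 + 408 = -253/3 + 408 = 971/3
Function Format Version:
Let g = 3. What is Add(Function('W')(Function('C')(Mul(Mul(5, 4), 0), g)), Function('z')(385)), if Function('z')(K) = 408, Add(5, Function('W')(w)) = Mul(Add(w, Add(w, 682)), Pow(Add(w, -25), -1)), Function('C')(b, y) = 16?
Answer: Rational(971, 3) ≈ 323.67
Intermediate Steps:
Function('W')(w) = Add(-5, Mul(Pow(Add(-25, w), -1), Add(682, Mul(2, w)))) (Function('W')(w) = Add(-5, Mul(Add(w, Add(w, 682)), Pow(Add(w, -25), -1))) = Add(-5, Mul(Add(w, Add(682, w)), Pow(Add(-25, w), -1))) = Add(-5, Mul(Add(682, Mul(2, w)), Pow(Add(-25, w), -1))) = Add(-5, Mul(Pow(Add(-25, w), -1), Add(682, Mul(2, w)))))
Add(Function('W')(Function('C')(Mul(Mul(5, 4), 0), g)), Function('z')(385)) = Add(Mul(3, Pow(Add(-25, 16), -1), Add(269, Mul(-1, 16))), 408) = Add(Mul(3, Pow(-9, -1), Add(269, -16)), 408) = Add(Mul(3, Rational(-1, 9), 253), 408) = Add(Rational(-253, 3), 408) = Rational(971, 3)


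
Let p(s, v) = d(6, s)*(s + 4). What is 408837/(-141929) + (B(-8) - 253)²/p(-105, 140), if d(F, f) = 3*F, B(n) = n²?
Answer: -645901275/28669658 ≈ -22.529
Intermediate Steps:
p(s, v) = 72 + 18*s (p(s, v) = (3*6)*(s + 4) = 18*(4 + s) = 72 + 18*s)
408837/(-141929) + (B(-8) - 253)²/p(-105, 140) = 408837/(-141929) + ((-8)² - 253)²/(72 + 18*(-105)) = 408837*(-1/141929) + (64 - 253)²/(72 - 1890) = -408837/141929 + (-189)²/(-1818) = -408837/141929 + 35721*(-1/1818) = -408837/141929 - 3969/202 = -645901275/28669658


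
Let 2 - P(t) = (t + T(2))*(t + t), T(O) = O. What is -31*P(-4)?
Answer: 434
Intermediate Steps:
P(t) = 2 - 2*t*(2 + t) (P(t) = 2 - (t + 2)*(t + t) = 2 - (2 + t)*2*t = 2 - 2*t*(2 + t))
-31*P(-4) = -31*(2 - 4*(-4) - 2*(-4)²) = -31*(2 + 16 - 2*16) = -31*(2 + 16 - 32) = -31*(-14) = 434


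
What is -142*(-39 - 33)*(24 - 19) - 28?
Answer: 51092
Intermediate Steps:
-142*(-39 - 33)*(24 - 19) - 28 = -(-10224)*5 - 28 = -142*(-360) - 28 = 51120 - 28 = 51092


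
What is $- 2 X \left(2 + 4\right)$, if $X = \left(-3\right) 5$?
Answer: $180$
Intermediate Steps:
$X = -15$
$- 2 X \left(2 + 4\right) = \left(-2\right) \left(-15\right) \left(2 + 4\right) = 30 \cdot 6 = 180$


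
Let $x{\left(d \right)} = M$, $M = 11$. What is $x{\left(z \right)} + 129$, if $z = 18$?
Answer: $140$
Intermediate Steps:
$x{\left(d \right)} = 11$
$x{\left(z \right)} + 129 = 11 + 129 = 140$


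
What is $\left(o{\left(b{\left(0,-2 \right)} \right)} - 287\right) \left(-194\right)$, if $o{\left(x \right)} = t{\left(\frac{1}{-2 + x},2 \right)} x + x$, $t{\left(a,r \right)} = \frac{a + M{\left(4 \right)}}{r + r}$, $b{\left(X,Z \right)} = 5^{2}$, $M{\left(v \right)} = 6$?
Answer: $\frac{2001013}{46} \approx 43500.0$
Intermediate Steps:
$b{\left(X,Z \right)} = 25$
$t{\left(a,r \right)} = \frac{6 + a}{2 r}$ ($t{\left(a,r \right)} = \frac{a + 6}{r + r} = \frac{6 + a}{2 r}$)
$o{\left(x \right)} = x + x \left(\frac{3}{2} + \frac{1}{4 \left(-2 + x\right)}\right)$ ($o{\left(x \right)} = \frac{6 + \frac{1}{-2 + x}}{2 \cdot 2} x + x = \frac{1}{2} \cdot \frac{1}{2} \left(6 + \frac{1}{-2 + x}\right) x + x = \left(\frac{3}{2} + \frac{1}{4 \left(-2 + x\right)}\right) x + x = x \left(\frac{3}{2} + \frac{1}{4 \left(-2 + x\right)}\right) + x = x + x \left(\frac{3}{2} + \frac{1}{4 \left(-2 + x\right)}\right)$)
$\left(o{\left(b{\left(0,-2 \right)} \right)} - 287\right) \left(-194\right) = \left(\frac{1}{4} \cdot 25 \frac{1}{-2 + 25} \left(-19 + 10 \cdot 25\right) - 287\right) \left(-194\right) = \left(\frac{1}{4} \cdot 25 \cdot \frac{1}{23} \left(-19 + 250\right) - 287\right) \left(-194\right) = \left(\frac{1}{4} \cdot 25 \cdot \frac{1}{23} \cdot 231 - 287\right) \left(-194\right) = \left(\frac{5775}{92} - 287\right) \left(-194\right) = \left(- \frac{20629}{92}\right) \left(-194\right) = \frac{2001013}{46}$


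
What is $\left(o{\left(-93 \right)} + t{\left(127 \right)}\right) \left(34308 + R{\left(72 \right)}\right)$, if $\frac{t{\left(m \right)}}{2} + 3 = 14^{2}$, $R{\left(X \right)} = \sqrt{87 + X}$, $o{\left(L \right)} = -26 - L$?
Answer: $15541524 + 453 \sqrt{159} \approx 1.5547 \cdot 10^{7}$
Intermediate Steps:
$t{\left(m \right)} = 386$ ($t{\left(m \right)} = -6 + 2 \cdot 14^{2} = -6 + 2 \cdot 196 = -6 + 392 = 386$)
$\left(o{\left(-93 \right)} + t{\left(127 \right)}\right) \left(34308 + R{\left(72 \right)}\right) = \left(\left(-26 - -93\right) + 386\right) \left(34308 + \sqrt{87 + 72}\right) = \left(\left(-26 + 93\right) + 386\right) \left(34308 + \sqrt{159}\right) = \left(67 + 386\right) \left(34308 + \sqrt{159}\right) = 453 \left(34308 + \sqrt{159}\right) = 15541524 + 453 \sqrt{159}$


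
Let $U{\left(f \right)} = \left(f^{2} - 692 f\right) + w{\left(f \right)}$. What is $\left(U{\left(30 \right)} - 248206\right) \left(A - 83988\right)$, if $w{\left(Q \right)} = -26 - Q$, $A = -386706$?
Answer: $126203416668$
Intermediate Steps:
$U{\left(f \right)} = -26 + f^{2} - 693 f$ ($U{\left(f \right)} = \left(f^{2} - 692 f\right) - \left(26 + f\right) = -26 + f^{2} - 693 f$)
$\left(U{\left(30 \right)} - 248206\right) \left(A - 83988\right) = \left(\left(-26 + 30^{2} - 20790\right) - 248206\right) \left(-386706 - 83988\right) = \left(\left(-26 + 900 - 20790\right) - 248206\right) \left(-470694\right) = \left(-19916 - 248206\right) \left(-470694\right) = \left(-268122\right) \left(-470694\right) = 126203416668$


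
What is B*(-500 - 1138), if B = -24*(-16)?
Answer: -628992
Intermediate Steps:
B = 384
B*(-500 - 1138) = 384*(-500 - 1138) = 384*(-1638) = -628992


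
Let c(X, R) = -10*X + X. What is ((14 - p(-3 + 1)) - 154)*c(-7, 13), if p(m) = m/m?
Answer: -8883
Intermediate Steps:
c(X, R) = -9*X
p(m) = 1
((14 - p(-3 + 1)) - 154)*c(-7, 13) = ((14 - 1*1) - 154)*(-9*(-7)) = ((14 - 1) - 154)*63 = (13 - 154)*63 = -141*63 = -8883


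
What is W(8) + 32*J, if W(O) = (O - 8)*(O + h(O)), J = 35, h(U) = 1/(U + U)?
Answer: 1120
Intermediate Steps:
h(U) = 1/(2*U)
W(O) = (-8 + O)*(O + 1/(2*O)) (W(O) = (O - 8)*(O + 1/(2*O)) = (-8 + O)*(O + 1/(2*O)))
W(8) + 32*J = (½ + 8² - 8*8 - 4/8) + 32*35 = (½ + 64 - 64 - 4*⅛) + 1120 = (½ + 64 - 64 - ½) + 1120 = 0 + 1120 = 1120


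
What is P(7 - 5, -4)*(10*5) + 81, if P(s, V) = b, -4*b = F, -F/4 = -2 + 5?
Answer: 231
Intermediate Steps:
F = -12 (F = -4*(-2 + 5) = -4*3 = -12)
b = 3 (b = -1/4*(-12) = 3)
P(s, V) = 3
P(7 - 5, -4)*(10*5) + 81 = 3*(10*5) + 81 = 3*50 + 81 = 150 + 81 = 231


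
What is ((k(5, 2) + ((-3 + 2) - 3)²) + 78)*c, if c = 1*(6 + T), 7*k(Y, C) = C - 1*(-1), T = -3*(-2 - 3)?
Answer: 1983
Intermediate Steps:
T = 15 (T = -3*(-5) = 15)
k(Y, C) = ⅐ + C/7 (k(Y, C) = (C - 1*(-1))/7 = (C + 1)/7 = (1 + C)/7 = ⅐ + C/7)
c = 21 (c = 1*(6 + 15) = 1*21 = 21)
((k(5, 2) + ((-3 + 2) - 3)²) + 78)*c = (((⅐ + (⅐)*2) + ((-3 + 2) - 3)²) + 78)*21 = (((⅐ + 2/7) + (-1 - 3)²) + 78)*21 = ((3/7 + (-4)²) + 78)*21 = ((3/7 + 16) + 78)*21 = (115/7 + 78)*21 = (661/7)*21 = 1983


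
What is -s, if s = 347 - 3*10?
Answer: -317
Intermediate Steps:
s = 317 (s = 347 - 1*30 = 347 - 30 = 317)
-s = -1*317 = -317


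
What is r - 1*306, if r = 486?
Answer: 180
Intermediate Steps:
r - 1*306 = 486 - 1*306 = 486 - 306 = 180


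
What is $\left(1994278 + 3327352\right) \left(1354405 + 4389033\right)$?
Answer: $30564451963940$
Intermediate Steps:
$\left(1994278 + 3327352\right) \left(1354405 + 4389033\right) = 5321630 \cdot 5743438 = 30564451963940$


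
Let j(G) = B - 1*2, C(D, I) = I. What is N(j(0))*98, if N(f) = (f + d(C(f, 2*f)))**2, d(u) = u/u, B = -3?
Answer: 1568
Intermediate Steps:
d(u) = 1
j(G) = -5 (j(G) = -3 - 1*2 = -3 - 2 = -5)
N(f) = (1 + f)**2 (N(f) = (f + 1)**2 = (1 + f)**2)
N(j(0))*98 = (1 - 5)**2*98 = (-4)**2*98 = 16*98 = 1568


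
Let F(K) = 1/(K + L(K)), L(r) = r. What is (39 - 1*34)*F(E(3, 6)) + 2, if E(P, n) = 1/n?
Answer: 17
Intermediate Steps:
F(K) = 1/(2*K) (F(K) = 1/(K + K) = 1/(2*K))
(39 - 1*34)*F(E(3, 6)) + 2 = (39 - 1*34)*(1/(2*(1/6))) + 2 = (39 - 34)*(1/(2*(⅙))) + 2 = 5*((½)*6) + 2 = 5*3 + 2 = 15 + 2 = 17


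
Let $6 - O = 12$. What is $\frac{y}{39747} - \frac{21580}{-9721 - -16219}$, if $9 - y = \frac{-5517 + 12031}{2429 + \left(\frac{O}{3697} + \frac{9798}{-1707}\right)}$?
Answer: $- \frac{728694071483473069}{219429124361275581} \approx -3.3209$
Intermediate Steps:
$O = -6$ ($O = 6 - 12 = -6$)
$y = \frac{32175141427}{5097549581}$ ($y = 9 - \frac{-5517 + 12031}{2429 + \left(- \frac{6}{3697} + \frac{9798}{-1707}\right)} = 9 - \frac{6514}{2429 + \left(\left(-6\right) \frac{1}{3697} + 9798 \left(- \frac{1}{1707}\right)\right)} = 9 - \frac{6514}{2429 - \frac{12077816}{2103593}} = 9 - \frac{6514}{\frac{5097549581}{2103593}} = 9 - 6514 \cdot \frac{2103593}{5097549581} = 9 - \frac{13702804802}{5097549581} = \frac{32175141427}{5097549581} \approx 6.3119$)
$\frac{y}{39747} - \frac{21580}{-9721 - -16219} = \frac{32175141427}{5097549581 \cdot 39747} - \frac{21580}{-9721 - -16219} = \frac{32175141427}{5097549581} \cdot \frac{1}{39747} - \frac{21580}{-9721 + 16219} = \frac{32175141427}{202612303196007} - \frac{21580}{6498} = \frac{32175141427}{202612303196007} - \frac{10790}{3249} = - \frac{728694071483473069}{219429124361275581}$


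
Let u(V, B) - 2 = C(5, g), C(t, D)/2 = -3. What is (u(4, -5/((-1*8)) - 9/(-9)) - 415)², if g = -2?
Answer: 175561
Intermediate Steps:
C(t, D) = -6 (C(t, D) = 2*(-3) = -6)
u(V, B) = -4 (u(V, B) = 2 - 6 = -4)
(u(4, -5/((-1*8)) - 9/(-9)) - 415)² = (-4 - 415)² = (-419)² = 175561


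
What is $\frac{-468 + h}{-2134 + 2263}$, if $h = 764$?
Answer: $\frac{296}{129} \approx 2.2946$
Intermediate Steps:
$\frac{-468 + h}{-2134 + 2263} = \frac{-468 + 764}{-2134 + 2263} = \frac{296}{129}$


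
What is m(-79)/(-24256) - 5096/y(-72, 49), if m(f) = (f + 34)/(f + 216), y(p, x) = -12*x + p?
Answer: 4233601153/548306880 ≈ 7.7212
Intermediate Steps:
y(p, x) = p - 12*x
m(f) = (34 + f)/(216 + f)
m(-79)/(-24256) - 5096/y(-72, 49) = ((34 - 79)/(216 - 79))/(-24256) - 5096/(-72 - 12*49) = (-45/137)*(-1/24256) - 5096/(-72 - 588) = ((1/137)*(-45))*(-1/24256) - 5096/(-660) = -45/137*(-1/24256) - 5096*(-1/660) = 45/3323072 + 1274/165 = 4233601153/548306880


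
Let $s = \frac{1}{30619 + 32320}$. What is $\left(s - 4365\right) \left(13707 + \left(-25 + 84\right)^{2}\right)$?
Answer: $- \frac{4722037479992}{62939} \approx -7.5026 \cdot 10^{7}$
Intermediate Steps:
$s = \frac{1}{62939} \approx 1.5888 \cdot 10^{-5}$
$\left(s - 4365\right) \left(13707 + \left(-25 + 84\right)^{2}\right) = \left(\frac{1}{62939} - 4365\right) \left(13707 + \left(-25 + 84\right)^{2}\right) = - \frac{274728734 \left(13707 + 59^{2}\right)}{62939} = - \frac{274728734 \left(13707 + 3481\right)}{62939} = \left(- \frac{274728734}{62939}\right) 17188 = - \frac{4722037479992}{62939}$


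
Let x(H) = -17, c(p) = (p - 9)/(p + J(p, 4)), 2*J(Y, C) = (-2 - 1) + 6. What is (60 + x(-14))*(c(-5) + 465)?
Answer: 20167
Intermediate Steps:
J(Y, C) = 3/2 (J(Y, C) = ((-2 - 1) + 6)/2 = (-3 + 6)/2 = (½)*3 = 3/2)
c(p) = (-9 + p)/(3/2 + p) (c(p) = (p - 9)/(p + 3/2) = (-9 + p)/(3/2 + p))
(60 + x(-14))*(c(-5) + 465) = (60 - 17)*(2*(-9 - 5)/(3 + 2*(-5)) + 465) = 43*(2*(-14)/(3 - 10) + 465) = 43*(2*(-14)/(-7) + 465) = 43*(2*(-⅐)*(-14) + 465) = 43*(4 + 465) = 43*469 = 20167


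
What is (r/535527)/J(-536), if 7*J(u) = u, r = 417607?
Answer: -2923249/287042472 ≈ -0.010184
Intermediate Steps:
J(u) = u/7
(r/535527)/J(-536) = (417607/535527)/(((⅐)*(-536))) = (417607*(1/535527))/(-536/7) = (417607/535527)*(-7/536) = -2923249/287042472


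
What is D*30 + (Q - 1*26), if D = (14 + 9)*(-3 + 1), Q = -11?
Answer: -1417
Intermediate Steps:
D = -46 (D = 23*(-2) = -46)
D*30 + (Q - 1*26) = -46*30 + (-11 - 1*26) = -1380 + (-11 - 26) = -1380 - 37 = -1417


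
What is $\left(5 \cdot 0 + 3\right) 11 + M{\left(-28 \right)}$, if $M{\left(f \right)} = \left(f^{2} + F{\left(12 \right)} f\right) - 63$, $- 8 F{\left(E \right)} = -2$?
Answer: $747$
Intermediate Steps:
$F{\left(E \right)} = \frac{1}{4}$ ($F{\left(E \right)} = \left(- \frac{1}{8}\right) \left(-2\right) = \frac{1}{4}$)
$M{\left(f \right)} = -63 + f^{2} + \frac{f}{4}$ ($M{\left(f \right)} = \left(f^{2} + \frac{f}{4}\right) - 63 = -63 + f^{2} + \frac{f}{4}$)
$\left(5 \cdot 0 + 3\right) 11 + M{\left(-28 \right)} = \left(5 \cdot 0 + 3\right) 11 + \left(-63 + \left(-28\right)^{2} + \frac{1}{4} \left(-28\right)\right) = \left(0 + 3\right) 11 - -714 = 3 \cdot 11 + 714 = 33 + 714 = 747$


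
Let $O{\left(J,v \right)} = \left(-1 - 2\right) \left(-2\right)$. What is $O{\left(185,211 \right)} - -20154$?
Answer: $20160$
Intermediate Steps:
$O{\left(J,v \right)} = 6$ ($O{\left(J,v \right)} = \left(-3\right) \left(-2\right) = 6$)
$O{\left(185,211 \right)} - -20154 = 6 - -20154 = 6 + 20154 = 20160$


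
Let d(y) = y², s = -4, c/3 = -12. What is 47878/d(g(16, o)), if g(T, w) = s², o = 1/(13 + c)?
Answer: 23939/128 ≈ 187.02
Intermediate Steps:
c = -36 (c = 3*(-12) = -36)
o = -1/23 (o = 1/(13 - 36) = 1/(-23) = -1/23 ≈ -0.043478)
g(T, w) = 16 (g(T, w) = (-4)² = 16)
47878/d(g(16, o)) = 47878/(16²) = 47878/256 = 47878*(1/256) = 23939/128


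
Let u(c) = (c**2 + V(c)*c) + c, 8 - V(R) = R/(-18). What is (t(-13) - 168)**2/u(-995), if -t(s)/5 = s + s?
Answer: 25992/18649285 ≈ 0.0013937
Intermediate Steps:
V(R) = 8 + R/18 (V(R) = 8 - R/(-18) = 8 - R*(-1)/18 = 8 - (-1)*R/18 = 8 + R/18)
t(s) = -10*s (t(s) = -5*(s + s) = -10*s)
u(c) = c + c**2 + c*(8 + c/18) (u(c) = (c**2 + (8 + c/18)*c) + c = (c**2 + c*(8 + c/18)) + c = c + c**2 + c*(8 + c/18))
(t(-13) - 168)**2/u(-995) = (-10*(-13) - 168)**2/(((1/18)*(-995)*(162 + 19*(-995)))) = (130 - 168)**2/(((1/18)*(-995)*(162 - 18905))) = (-38)**2/(((1/18)*(-995)*(-18743))) = 1444/(18649285/18) = 1444*(18/18649285) = 25992/18649285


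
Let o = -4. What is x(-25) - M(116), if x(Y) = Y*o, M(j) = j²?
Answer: -13356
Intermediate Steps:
x(Y) = -4*Y (x(Y) = Y*(-4) = -4*Y)
x(-25) - M(116) = -4*(-25) - 1*116² = 100 - 1*13456 = 100 - 13456 = -13356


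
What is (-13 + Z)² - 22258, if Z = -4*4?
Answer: -21417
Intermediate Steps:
Z = -16
(-13 + Z)² - 22258 = (-13 - 16)² - 22258 = (-29)² - 22258 = 841 - 22258 = -21417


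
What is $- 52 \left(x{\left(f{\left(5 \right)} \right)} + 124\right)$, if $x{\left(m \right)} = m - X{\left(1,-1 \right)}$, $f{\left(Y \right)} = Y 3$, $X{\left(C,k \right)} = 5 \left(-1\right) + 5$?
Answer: $-7228$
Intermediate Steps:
$X{\left(C,k \right)} = 0$ ($X{\left(C,k \right)} = -5 + 5 = 0$)
$f{\left(Y \right)} = 3 Y$
$x{\left(m \right)} = m$ ($x{\left(m \right)} = m - 0 = m + 0 = m$)
$- 52 \left(x{\left(f{\left(5 \right)} \right)} + 124\right) = - 52 \left(3 \cdot 5 + 124\right) = - 52 \left(15 + 124\right) = \left(-52\right) 139 = -7228$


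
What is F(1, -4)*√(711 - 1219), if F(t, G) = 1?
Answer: 2*I*√127 ≈ 22.539*I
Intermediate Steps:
F(1, -4)*√(711 - 1219) = 1*√(711 - 1219) = 1*√(-508) = 1*(2*I*√127) = 2*I*√127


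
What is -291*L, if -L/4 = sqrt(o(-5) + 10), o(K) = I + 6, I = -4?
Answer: 2328*sqrt(3) ≈ 4032.2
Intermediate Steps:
o(K) = 2 (o(K) = -4 + 6 = 2)
L = -8*sqrt(3) (L = -4*sqrt(2 + 10) = -8*sqrt(3) ≈ -13.856)
-291*L = -(-2328)*sqrt(3) = 2328*sqrt(3)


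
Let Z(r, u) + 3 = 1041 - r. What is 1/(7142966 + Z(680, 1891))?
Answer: 1/7143324 ≈ 1.3999e-7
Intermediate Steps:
Z(r, u) = 1038 - r (Z(r, u) = -3 + (1041 - r) = 1038 - r)
1/(7142966 + Z(680, 1891)) = 1/(7142966 + (1038 - 1*680)) = 1/(7142966 + (1038 - 680)) = 1/(7142966 + 358) = 1/7143324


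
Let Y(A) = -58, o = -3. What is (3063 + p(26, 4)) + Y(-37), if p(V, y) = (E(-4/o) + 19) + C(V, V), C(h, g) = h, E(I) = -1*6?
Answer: 3044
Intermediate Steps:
E(I) = -6
p(V, y) = 13 + V (p(V, y) = (-6 + 19) + V = 13 + V)
(3063 + p(26, 4)) + Y(-37) = (3063 + (13 + 26)) - 58 = (3063 + 39) - 58 = 3102 - 58 = 3044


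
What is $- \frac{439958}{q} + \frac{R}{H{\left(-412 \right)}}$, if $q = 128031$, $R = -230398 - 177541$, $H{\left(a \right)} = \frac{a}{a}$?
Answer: $- \frac{52229278067}{128031} \approx -4.0794 \cdot 10^{5}$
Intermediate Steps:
$H{\left(a \right)} = 1$
$R = -407939$
$- \frac{439958}{q} + \frac{R}{H{\left(-412 \right)}} = - \frac{439958}{128031} - \frac{407939}{1} = \left(-439958\right) \frac{1}{128031} - 407939 = - \frac{439958}{128031} - 407939 = - \frac{52229278067}{128031}$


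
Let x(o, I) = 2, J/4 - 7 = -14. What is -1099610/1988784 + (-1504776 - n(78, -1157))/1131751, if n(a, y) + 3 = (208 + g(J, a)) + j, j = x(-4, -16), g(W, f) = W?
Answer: -2118757570915/1125404140392 ≈ -1.8827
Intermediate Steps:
J = -28 (J = 28 + 4*(-14) = 28 - 56 = -28)
j = 2
n(a, y) = 179 (n(a, y) = -3 + ((208 - 28) + 2) = -3 + (180 + 2) = -3 + 182 = 179)
-1099610/1988784 + (-1504776 - n(78, -1157))/1131751 = -1099610/1988784 + (-1504776 - 1*179)/1131751 = -1099610*1/1988784 + (-1504776 - 179)*(1/1131751) = -549805/994392 - 1504955*1/1131751 = -549805/994392 - 1504955/1131751 = -2118757570915/1125404140392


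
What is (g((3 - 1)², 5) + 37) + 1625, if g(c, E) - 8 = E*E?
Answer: 1695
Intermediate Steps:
g(c, E) = 8 + E² (g(c, E) = 8 + E*E = 8 + E²)
(g((3 - 1)², 5) + 37) + 1625 = ((8 + 5²) + 37) + 1625 = ((8 + 25) + 37) + 1625 = (33 + 37) + 1625 = 70 + 1625 = 1695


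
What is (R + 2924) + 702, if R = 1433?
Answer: 5059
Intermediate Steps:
(R + 2924) + 702 = (1433 + 2924) + 702 = 4357 + 702 = 5059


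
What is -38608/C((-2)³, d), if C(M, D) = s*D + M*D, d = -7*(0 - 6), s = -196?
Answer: 4826/1071 ≈ 4.5061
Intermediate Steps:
d = 42 (d = -7*(-6) = 42)
C(M, D) = -196*D + D*M (C(M, D) = -196*D + M*D = -196*D + D*M)
-38608/C((-2)³, d) = -38608*1/(42*(-196 + (-2)³)) = -38608*1/(42*(-196 - 8)) = -38608/(42*(-204)) = -38608/(-8568) = -38608*(-1/8568) = 4826/1071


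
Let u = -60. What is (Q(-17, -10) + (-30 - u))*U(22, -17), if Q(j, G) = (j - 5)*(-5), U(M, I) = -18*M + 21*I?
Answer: -105420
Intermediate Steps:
Q(j, G) = 25 - 5*j (Q(j, G) = (-5 + j)*(-5) = 25 - 5*j)
(Q(-17, -10) + (-30 - u))*U(22, -17) = ((25 - 5*(-17)) + (-30 - 1*(-60)))*(-18*22 + 21*(-17)) = ((25 + 85) + (-30 + 60))*(-396 - 357) = (110 + 30)*(-753) = 140*(-753) = -105420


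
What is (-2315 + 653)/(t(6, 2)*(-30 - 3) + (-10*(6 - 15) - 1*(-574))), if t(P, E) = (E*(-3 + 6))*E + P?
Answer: -831/35 ≈ -23.743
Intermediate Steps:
t(P, E) = P + 3*E² (t(P, E) = (E*3)*E + P = (3*E)*E + P = 3*E² + P = P + 3*E²)
(-2315 + 653)/(t(6, 2)*(-30 - 3) + (-10*(6 - 15) - 1*(-574))) = (-2315 + 653)/((6 + 3*2²)*(-30 - 3) + (-10*(6 - 15) - 1*(-574))) = -1662/((6 + 3*4)*(-33) + (-10*(-9) + 574)) = -1662/((6 + 12)*(-33) + (90 + 574)) = -1662/(18*(-33) + 664) = -1662/(-594 + 664) = -1662/70 = -1662*1/70 = -831/35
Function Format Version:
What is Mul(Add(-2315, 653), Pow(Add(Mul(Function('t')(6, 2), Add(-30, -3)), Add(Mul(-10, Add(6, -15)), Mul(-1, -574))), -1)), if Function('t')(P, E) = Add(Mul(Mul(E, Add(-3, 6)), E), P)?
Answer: Rational(-831, 35) ≈ -23.743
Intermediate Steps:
Function('t')(P, E) = Add(P, Mul(3, Pow(E, 2))) (Function('t')(P, E) = Add(Mul(Mul(E, 3), E), P) = Add(Mul(Mul(3, E), E), P) = Add(Mul(3, Pow(E, 2)), P) = Add(P, Mul(3, Pow(E, 2))))
Mul(Add(-2315, 653), Pow(Add(Mul(Function('t')(6, 2), Add(-30, -3)), Add(Mul(-10, Add(6, -15)), Mul(-1, -574))), -1)) = Mul(Add(-2315, 653), Pow(Add(Mul(Add(6, Mul(3, Pow(2, 2))), Add(-30, -3)), Add(Mul(-10, Add(6, -15)), Mul(-1, -574))), -1)) = Mul(-1662, Pow(Add(Mul(Add(6, Mul(3, 4)), -33), Add(Mul(-10, -9), 574)), -1)) = Mul(-1662, Pow(Add(Mul(Add(6, 12), -33), Add(90, 574)), -1)) = Mul(-1662, Pow(Add(Mul(18, -33), 664), -1)) = Mul(-1662, Pow(Add(-594, 664), -1)) = Mul(-1662, Pow(70, -1)) = Mul(-1662, Rational(1, 70)) = Rational(-831, 35)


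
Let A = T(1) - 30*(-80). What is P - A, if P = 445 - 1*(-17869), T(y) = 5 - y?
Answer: 15910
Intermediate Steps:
P = 18314 (P = 445 + 17869 = 18314)
A = 2404 (A = (5 - 1*1) - 30*(-80) = (5 - 1) + 2400 = 4 + 2400 = 2404)
P - A = 18314 - 1*2404 = 18314 - 2404 = 15910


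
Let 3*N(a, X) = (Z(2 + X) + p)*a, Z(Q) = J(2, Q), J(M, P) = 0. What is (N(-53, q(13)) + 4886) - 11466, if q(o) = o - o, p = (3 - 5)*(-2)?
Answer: -19952/3 ≈ -6650.7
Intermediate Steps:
Z(Q) = 0
p = 4 (p = -2*(-2) = 4)
q(o) = 0
N(a, X) = 4*a/3 (N(a, X) = ((0 + 4)*a)/3 = (4*a)/3 = 4*a/3)
(N(-53, q(13)) + 4886) - 11466 = ((4/3)*(-53) + 4886) - 11466 = (-212/3 + 4886) - 11466 = 14446/3 - 11466 = -19952/3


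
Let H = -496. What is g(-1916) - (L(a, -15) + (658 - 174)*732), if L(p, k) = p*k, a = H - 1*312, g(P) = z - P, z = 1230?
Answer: -363262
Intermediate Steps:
g(P) = 1230 - P
a = -808 (a = -496 - 1*312 = -496 - 312 = -808)
L(p, k) = k*p
g(-1916) - (L(a, -15) + (658 - 174)*732) = (1230 - 1*(-1916)) - (-15*(-808) + (658 - 174)*732) = (1230 + 1916) - (12120 + 484*732) = 3146 - (12120 + 354288) = 3146 - 1*366408 = 3146 - 366408 = -363262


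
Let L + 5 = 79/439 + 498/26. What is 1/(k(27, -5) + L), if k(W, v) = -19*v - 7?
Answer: 5707/584019 ≈ 0.0097719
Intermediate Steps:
k(W, v) = -7 - 19*v
L = 81803/5707 (L = -5 + (79/439 + 498/26) = -5 + (79*(1/439) + 498*(1/26)) = -5 + (79/439 + 249/13) = -5 + 110338/5707 = 81803/5707 ≈ 14.334)
1/(k(27, -5) + L) = 1/((-7 - 19*(-5)) + 81803/5707) = 1/((-7 + 95) + 81803/5707) = 1/(88 + 81803/5707) = 1/(584019/5707) = 5707/584019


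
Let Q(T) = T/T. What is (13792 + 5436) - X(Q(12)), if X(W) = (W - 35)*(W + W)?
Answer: 19296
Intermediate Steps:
Q(T) = 1
X(W) = 2*W*(-35 + W) (X(W) = (-35 + W)*(2*W) = 2*W*(-35 + W))
(13792 + 5436) - X(Q(12)) = (13792 + 5436) - 2*(-35 + 1) = 19228 - 2*(-34) = 19228 - 1*(-68) = 19228 + 68 = 19296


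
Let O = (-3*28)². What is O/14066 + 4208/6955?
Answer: 4164008/3762655 ≈ 1.1067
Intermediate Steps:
O = 7056 (O = (-84)² = 7056)
O/14066 + 4208/6955 = 7056/14066 + 4208/6955 = 7056*(1/14066) + 4208*(1/6955) = 3528/7033 + 4208/6955 = 4164008/3762655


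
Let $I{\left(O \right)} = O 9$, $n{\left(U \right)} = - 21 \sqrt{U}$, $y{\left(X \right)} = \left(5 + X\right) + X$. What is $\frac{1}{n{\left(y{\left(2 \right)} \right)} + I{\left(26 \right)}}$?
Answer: $\frac{1}{171} \approx 0.005848$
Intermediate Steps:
$y{\left(X \right)} = 5 + 2 X$
$I{\left(O \right)} = 9 O$
$\frac{1}{n{\left(y{\left(2 \right)} \right)} + I{\left(26 \right)}} = \frac{1}{- 21 \sqrt{5 + 2 \cdot 2} + 9 \cdot 26} = \frac{1}{- 21 \sqrt{5 + 4} + 234} = \frac{1}{- 21 \sqrt{9} + 234} = \frac{1}{\left(-21\right) 3 + 234} = \frac{1}{-63 + 234} = \frac{1}{171}$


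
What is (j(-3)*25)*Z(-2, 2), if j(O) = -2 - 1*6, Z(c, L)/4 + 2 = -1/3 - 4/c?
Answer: 800/3 ≈ 266.67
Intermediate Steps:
Z(c, L) = -28/3 - 16/c (Z(c, L) = -8 + 4*(-1/3 - 4/c) = -8 + 4*(-1*⅓ - 4/c) = -8 + 4*(-⅓ - 4/c) = -8 + (-4/3 - 16/c) = -28/3 - 16/c)
j(O) = -8 (j(O) = -2 - 6 = -8)
(j(-3)*25)*Z(-2, 2) = (-8*25)*(-28/3 - 16/(-2)) = -200*(-28/3 - 16*(-½)) = -200*(-28/3 + 8) = -200*(-4/3) = 800/3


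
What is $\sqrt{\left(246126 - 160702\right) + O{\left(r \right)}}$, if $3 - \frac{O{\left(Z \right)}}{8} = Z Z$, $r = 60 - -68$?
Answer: $2 i \sqrt{11406} \approx 213.6 i$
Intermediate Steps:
$r = 128$ ($r = 60 + 68 = 128$)
$O{\left(Z \right)} = 24 - 8 Z^{2}$ ($O{\left(Z \right)} = 24 - 8 Z Z = 24 - 8 Z^{2}$)
$\sqrt{\left(246126 - 160702\right) + O{\left(r \right)}} = \sqrt{\left(246126 - 160702\right) + \left(24 - 8 \cdot 128^{2}\right)} = \sqrt{\left(246126 - 160702\right) + \left(24 - 131072\right)} = \sqrt{85424 + \left(24 - 131072\right)} = \sqrt{85424 - 131048} = \sqrt{-45624} = 2 i \sqrt{11406}$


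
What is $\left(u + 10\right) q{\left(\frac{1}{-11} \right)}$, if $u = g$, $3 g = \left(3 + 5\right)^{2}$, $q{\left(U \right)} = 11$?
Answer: $\frac{1034}{3} \approx 344.67$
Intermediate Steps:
$g = \frac{64}{3}$ ($g = \frac{\left(3 + 5\right)^{2}}{3} = \frac{8^{2}}{3} = \frac{1}{3} \cdot 64 = \frac{64}{3} \approx 21.333$)
$u = \frac{64}{3} \approx 21.333$
$\left(u + 10\right) q{\left(\frac{1}{-11} \right)} = \left(\frac{64}{3} + 10\right) 11 = \frac{94}{3} \cdot 11 = \frac{1034}{3}$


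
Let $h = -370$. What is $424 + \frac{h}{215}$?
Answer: $\frac{18158}{43} \approx 422.28$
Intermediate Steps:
$424 + \frac{h}{215} = 424 - \frac{370}{215} = 424 - \frac{74}{43} = \frac{18158}{43}$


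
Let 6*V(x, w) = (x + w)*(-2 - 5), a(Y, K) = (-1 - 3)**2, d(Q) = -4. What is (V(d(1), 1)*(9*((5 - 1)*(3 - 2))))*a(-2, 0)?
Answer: 2016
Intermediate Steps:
a(Y, K) = 16 (a(Y, K) = (-4)**2 = 16)
V(x, w) = -7*w/6 - 7*x/6 (V(x, w) = ((x + w)*(-2 - 5))/6 = ((w + x)*(-7))/6 = (-7*w - 7*x)/6 = -7*w/6 - 7*x/6)
(V(d(1), 1)*(9*((5 - 1)*(3 - 2))))*a(-2, 0) = ((-7/6*1 - 7/6*(-4))*(9*((5 - 1)*(3 - 2))))*16 = ((-7/6 + 14/3)*(9*(4*1)))*16 = (7*(9*4)/2)*16 = ((7/2)*36)*16 = 126*16 = 2016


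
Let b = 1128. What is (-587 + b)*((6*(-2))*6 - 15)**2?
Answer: 4094829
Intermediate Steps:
(-587 + b)*((6*(-2))*6 - 15)**2 = (-587 + 1128)*((6*(-2))*6 - 15)**2 = 541*(-12*6 - 15)**2 = 541*(-72 - 15)**2 = 541*(-87)**2 = 541*7569 = 4094829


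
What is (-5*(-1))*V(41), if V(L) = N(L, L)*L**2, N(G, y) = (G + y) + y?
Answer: 1033815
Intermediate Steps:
N(G, y) = G + 2*y
V(L) = 3*L**3 (V(L) = (L + 2*L)*L**2 = (3*L)*L**2 = 3*L**3)
(-5*(-1))*V(41) = (-5*(-1))*(3*41**3) = 5*(3*68921) = 5*206763 = 1033815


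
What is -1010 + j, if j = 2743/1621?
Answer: -1634467/1621 ≈ -1008.3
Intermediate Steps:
j = 2743/1621 (j = 2743*(1/1621) = 2743/1621 ≈ 1.6922)
-1010 + j = -1010 + 2743/1621 = -1634467/1621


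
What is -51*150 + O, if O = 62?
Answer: -7588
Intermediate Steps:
-51*150 + O = -51*150 + 62 = -7650 + 62 = -7588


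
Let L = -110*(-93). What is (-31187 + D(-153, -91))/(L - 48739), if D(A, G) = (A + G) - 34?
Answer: 31465/38509 ≈ 0.81708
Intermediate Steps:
D(A, G) = -34 + A + G
L = 10230
(-31187 + D(-153, -91))/(L - 48739) = (-31187 + (-34 - 153 - 91))/(10230 - 48739) = (-31187 - 278)/(-38509) = -31465*(-1/38509) = 31465/38509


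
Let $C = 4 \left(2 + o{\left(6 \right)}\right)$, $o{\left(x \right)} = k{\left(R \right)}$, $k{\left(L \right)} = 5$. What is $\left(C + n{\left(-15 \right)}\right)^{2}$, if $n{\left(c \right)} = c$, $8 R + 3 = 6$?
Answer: $169$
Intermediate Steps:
$R = \frac{3}{8}$ ($R = - \frac{3}{8} + \frac{1}{8} \cdot 6 = - \frac{3}{8} + \frac{3}{4} = \frac{3}{8} \approx 0.375$)
$o{\left(x \right)} = 5$
$C = 28$ ($C = 4 \left(2 + 5\right) = 4 \cdot 7 = 28$)
$\left(C + n{\left(-15 \right)}\right)^{2} = \left(28 - 15\right)^{2} = 13^{2} = 169$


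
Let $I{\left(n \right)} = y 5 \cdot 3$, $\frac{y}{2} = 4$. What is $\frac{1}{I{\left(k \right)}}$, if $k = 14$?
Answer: $\frac{1}{120} \approx 0.0083333$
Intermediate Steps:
$y = 8$ ($y = 2 \cdot 4 = 8$)
$I{\left(n \right)} = 120$ ($I{\left(n \right)} = 8 \cdot 5 \cdot 3 = 40 \cdot 3 = 120$)
$\frac{1}{I{\left(k \right)}} = \frac{1}{120}$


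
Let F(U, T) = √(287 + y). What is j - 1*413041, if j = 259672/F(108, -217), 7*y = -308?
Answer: -413041 + 259672*√3/27 ≈ -3.9638e+5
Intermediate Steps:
y = -44 (y = (⅐)*(-308) = -44)
F(U, T) = 9*√3 (F(U, T) = √(287 - 44) = √243 = 9*√3)
j = 259672*√3/27 (j = 259672/((9*√3)) = 259672*(√3/27) = 259672*√3/27 ≈ 16658.)
j - 1*413041 = 259672*√3/27 - 1*413041 = 259672*√3/27 - 413041 = -413041 + 259672*√3/27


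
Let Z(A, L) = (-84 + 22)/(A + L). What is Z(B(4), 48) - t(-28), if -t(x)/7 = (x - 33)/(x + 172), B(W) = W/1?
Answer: -7783/1872 ≈ -4.1576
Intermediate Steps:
B(W) = W (B(W) = W*1 = W)
Z(A, L) = -62/(A + L)
t(x) = -7*(-33 + x)/(172 + x) (t(x) = -7*(x - 33)/(x + 172) = -7*(-33 + x)/(172 + x))
Z(B(4), 48) - t(-28) = -62/(4 + 48) - 7*(33 - 1*(-28))/(172 - 28) = -62/52 - 7*(33 + 28)/144 = -62*1/52 - 7*61/144 = -31/26 - 1*427/144 = -31/26 - 427/144 = -7783/1872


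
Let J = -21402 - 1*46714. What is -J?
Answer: 68116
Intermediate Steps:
J = -68116 (J = -21402 - 46714 = -68116)
-J = -1*(-68116) = 68116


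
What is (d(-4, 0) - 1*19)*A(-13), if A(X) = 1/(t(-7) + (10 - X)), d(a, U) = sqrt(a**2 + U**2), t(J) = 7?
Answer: -1/2 ≈ -0.50000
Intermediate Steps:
d(a, U) = sqrt(U**2 + a**2)
A(X) = 1/(17 - X) (A(X) = 1/(7 + (10 - X)) = 1/(17 - X))
(d(-4, 0) - 1*19)*A(-13) = (sqrt(0**2 + (-4)**2) - 1*19)/(17 - 1*(-13)) = (sqrt(0 + 16) - 19)/(17 + 13) = (sqrt(16) - 19)/30 = (4 - 19)*(1/30) = -15*1/30 = -1/2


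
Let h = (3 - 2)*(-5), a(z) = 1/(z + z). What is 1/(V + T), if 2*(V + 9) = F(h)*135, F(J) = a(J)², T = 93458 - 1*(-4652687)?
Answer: 40/189845467 ≈ 2.1070e-7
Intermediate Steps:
T = 4746145 (T = 93458 + 4652687 = 4746145)
a(z) = 1/(2*z)
h = -5 (h = 1*(-5) = -5)
F(J) = 1/(4*J²) (F(J) = (1/(2*J))² = 1/(4*J²))
V = -333/40 (V = -9 + (((¼)/(-5)²)*135)/2 = -9 + (((¼)*(1/25))*135)/2 = -9 + ((1/100)*135)/2 = -9 + (½)*(27/20) = -9 + 27/40 = -333/40 ≈ -8.3250)
1/(V + T) = 1/(-333/40 + 4746145) = 1/(189845467/40) = 40/189845467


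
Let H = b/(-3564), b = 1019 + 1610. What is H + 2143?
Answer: 694093/324 ≈ 2142.3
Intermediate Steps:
b = 2629
H = -239/324 (H = 2629/(-3564) = 2629*(-1/3564) = -239/324 ≈ -0.73765)
H + 2143 = -239/324 + 2143 = 694093/324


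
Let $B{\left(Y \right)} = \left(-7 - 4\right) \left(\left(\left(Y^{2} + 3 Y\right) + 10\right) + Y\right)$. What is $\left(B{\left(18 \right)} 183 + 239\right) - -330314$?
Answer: $-486725$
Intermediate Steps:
$B{\left(Y \right)} = -110 - 44 Y - 11 Y^{2}$ ($B{\left(Y \right)} = - 11 \left(\left(10 + Y^{2} + 3 Y\right) + Y\right) = - 11 \left(10 + Y^{2} + 4 Y\right) = -110 - 44 Y - 11 Y^{2}$)
$\left(B{\left(18 \right)} 183 + 239\right) - -330314 = \left(\left(-110 - 792 - 11 \cdot 18^{2}\right) 183 + 239\right) - -330314 = \left(\left(-110 - 792 - 3564\right) 183 + 239\right) + 330314 = \left(\left(-4466\right) 183 + 239\right) + 330314 = \left(-817278 + 239\right) + 330314 = -817039 + 330314 = -486725$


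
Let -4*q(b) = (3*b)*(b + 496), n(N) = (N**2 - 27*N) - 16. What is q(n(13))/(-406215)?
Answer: -1639/15045 ≈ -0.10894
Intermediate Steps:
n(N) = -16 + N**2 - 27*N
q(b) = -3*b*(496 + b)/4 (q(b) = -3*b*(b + 496)/4 = -3*b*(496 + b)/4)
q(n(13))/(-406215) = -3*(-16 + 13**2 - 27*13)*(496 + (-16 + 13**2 - 27*13))/4/(-406215) = -3*(-16 + 169 - 351)*(496 + (-16 + 169 - 351))/4*(-1/406215) = -3/4*(-198)*(496 - 198)*(-1/406215) = -3/4*(-198)*298*(-1/406215) = 44253*(-1/406215) = -1639/15045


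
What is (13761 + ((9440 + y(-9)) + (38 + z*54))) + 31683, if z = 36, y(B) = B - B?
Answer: 56866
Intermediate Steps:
y(B) = 0
(13761 + ((9440 + y(-9)) + (38 + z*54))) + 31683 = (13761 + ((9440 + 0) + (38 + 36*54))) + 31683 = (13761 + (9440 + (38 + 1944))) + 31683 = (13761 + (9440 + 1982)) + 31683 = (13761 + 11422) + 31683 = 25183 + 31683 = 56866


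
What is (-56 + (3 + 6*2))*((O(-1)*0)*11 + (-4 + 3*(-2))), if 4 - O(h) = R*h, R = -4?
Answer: 410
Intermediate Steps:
O(h) = 4 + 4*h (O(h) = 4 - (-4)*h = 4 + 4*h)
(-56 + (3 + 6*2))*((O(-1)*0)*11 + (-4 + 3*(-2))) = (-56 + (3 + 6*2))*(((4 + 4*(-1))*0)*11 + (-4 + 3*(-2))) = (-56 + (3 + 12))*(((4 - 4)*0)*11 + (-4 - 6)) = (-56 + 15)*((0*0)*11 - 10) = -41*(0*11 - 10) = -41*(0 - 10) = -41*(-10) = 410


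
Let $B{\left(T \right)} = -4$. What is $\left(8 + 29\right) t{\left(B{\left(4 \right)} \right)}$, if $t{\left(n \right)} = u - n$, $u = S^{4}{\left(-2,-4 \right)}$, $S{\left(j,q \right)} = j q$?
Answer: $151700$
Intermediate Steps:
$u = 4096$ ($u = \left(\left(-2\right) \left(-4\right)\right)^{4} = 8^{4} = 4096$)
$t{\left(n \right)} = 4096 - n$
$\left(8 + 29\right) t{\left(B{\left(4 \right)} \right)} = \left(8 + 29\right) \left(4096 - -4\right) = 37 \left(4096 + 4\right) = 37 \cdot 4100 = 151700$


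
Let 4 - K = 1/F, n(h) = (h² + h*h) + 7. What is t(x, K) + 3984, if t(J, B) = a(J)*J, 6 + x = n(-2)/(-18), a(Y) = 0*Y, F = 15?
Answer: 3984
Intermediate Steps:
n(h) = 7 + 2*h² (n(h) = (h² + h²) + 7 = 2*h² + 7 = 7 + 2*h²)
a(Y) = 0
K = 59/15 (K = 4 - 1/15 = 59/15 ≈ 3.9333)
x = -41/6 (x = -6 + (7 + 2*(-2)²)/(-18) = -6 + (7 + 2*4)*(-1/18) = -6 + (7 + 8)*(-1/18) = -6 + 15*(-1/18) = -6 - ⅚ = -41/6 ≈ -6.8333)
t(J, B) = 0 (t(J, B) = 0*J = 0)
t(x, K) + 3984 = 0 + 3984 = 3984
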